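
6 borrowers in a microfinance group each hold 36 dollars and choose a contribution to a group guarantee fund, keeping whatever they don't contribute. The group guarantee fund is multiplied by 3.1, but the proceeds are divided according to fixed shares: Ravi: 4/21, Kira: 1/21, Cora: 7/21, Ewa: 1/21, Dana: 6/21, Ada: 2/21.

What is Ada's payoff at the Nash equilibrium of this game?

46.63 dollars

Player j's private return per contributed unit is 3.1 × (j's share). Contributing is weakly dominant for j when that share is at least 1/3.1 = 0.3226, and contributing 0 is dominant otherwise.
Only Cora (7/21) clears that bar, contributing 36; the remaining 5 contribute 0. Total contributed: 36.
Ada keeps 36 and receives 3.1 × 36 × 2/21 = 10.63 from the group guarantee fund, for a payoff of 46.63.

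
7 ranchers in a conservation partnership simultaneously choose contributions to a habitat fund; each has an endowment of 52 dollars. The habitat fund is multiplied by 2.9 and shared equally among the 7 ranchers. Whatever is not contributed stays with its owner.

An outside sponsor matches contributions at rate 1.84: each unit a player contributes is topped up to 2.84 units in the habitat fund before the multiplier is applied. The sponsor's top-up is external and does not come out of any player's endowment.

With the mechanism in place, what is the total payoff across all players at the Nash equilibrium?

The effective private return per unit is now 2.9 × 2.84 / 7 = 1.1766 > 1, so every player's dominant strategy flips to full contribution.
So the Nash equilibrium is full contribution by all 7; the group earns 2.9 × 2.84 × 364 = 2997.90.

2997.90 dollars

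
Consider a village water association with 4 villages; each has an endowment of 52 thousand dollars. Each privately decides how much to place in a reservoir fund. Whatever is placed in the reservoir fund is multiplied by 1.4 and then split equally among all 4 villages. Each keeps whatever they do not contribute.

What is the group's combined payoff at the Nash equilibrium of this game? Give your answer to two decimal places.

208.00 thousand dollars

Each contributed unit returns 1.4/4 = 0.3500 to its contributor — below 1 — so contributing 0 is dominant for every player. At the Nash equilibrium everyone keeps their 52, and the group total is 4 × 52 = 208.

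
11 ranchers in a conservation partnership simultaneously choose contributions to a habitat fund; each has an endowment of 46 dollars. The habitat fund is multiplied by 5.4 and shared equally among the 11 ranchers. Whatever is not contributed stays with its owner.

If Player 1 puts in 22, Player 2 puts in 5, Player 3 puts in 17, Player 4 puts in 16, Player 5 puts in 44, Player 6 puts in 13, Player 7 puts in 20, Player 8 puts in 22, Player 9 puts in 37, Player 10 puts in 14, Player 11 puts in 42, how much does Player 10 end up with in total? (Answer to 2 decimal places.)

Total contributed: 22 + 5 + 17 + 16 + 44 + 13 + 20 + 22 + 37 + 14 + 42 = 252.
Each receives 5.4 × 252 / 11 = 123.71 from the habitat fund.
Player 10 keeps 46 − 14 = 32, so Player 10's payoff is 32 + 123.71 = 155.71.

155.71 dollars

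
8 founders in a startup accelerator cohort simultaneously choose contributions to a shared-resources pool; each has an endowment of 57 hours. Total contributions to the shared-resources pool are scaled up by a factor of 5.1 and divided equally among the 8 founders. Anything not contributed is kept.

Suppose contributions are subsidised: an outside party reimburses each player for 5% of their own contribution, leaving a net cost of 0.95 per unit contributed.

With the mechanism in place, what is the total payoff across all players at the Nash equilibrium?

Even with the mechanism, each unit contributed returns only (5.1/8) / 0.95 = 0.6711 per unit of net cost, so contributing nothing is still dominant.
At the Nash equilibrium no one contributes; group total payoff = 8 × 57 = 456.

456.00 hours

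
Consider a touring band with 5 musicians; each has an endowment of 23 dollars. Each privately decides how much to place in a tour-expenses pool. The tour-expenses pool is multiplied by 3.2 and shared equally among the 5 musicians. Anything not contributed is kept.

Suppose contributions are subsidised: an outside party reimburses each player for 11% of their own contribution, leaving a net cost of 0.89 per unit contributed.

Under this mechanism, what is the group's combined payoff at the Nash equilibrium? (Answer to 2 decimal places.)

115.00 dollars

With the mechanism, a contributed unit returns (3.2/5) / 0.89 = 0.7191 per unit of net cost — still below 1 — so contributing 0 remains dominant for every player.
Everyone keeps their endowment and the group total is 5 × 23 = 115.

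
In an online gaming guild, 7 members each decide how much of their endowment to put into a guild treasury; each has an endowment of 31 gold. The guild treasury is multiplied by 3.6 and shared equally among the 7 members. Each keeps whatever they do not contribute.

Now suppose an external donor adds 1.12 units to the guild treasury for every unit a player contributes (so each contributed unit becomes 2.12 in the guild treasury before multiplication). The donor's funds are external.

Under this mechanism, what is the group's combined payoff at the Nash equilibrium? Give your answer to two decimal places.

Under the mechanism each unit contributed yields 3.6 × 2.12 / 7 = 1.0903 back to its contributor per unit of net cost, which exceeds 1, making full contribution the dominant choice for everyone.
So the Nash equilibrium is full contribution by all 7; the group earns 3.6 × 2.12 × 217 = 1656.14.

1656.14 gold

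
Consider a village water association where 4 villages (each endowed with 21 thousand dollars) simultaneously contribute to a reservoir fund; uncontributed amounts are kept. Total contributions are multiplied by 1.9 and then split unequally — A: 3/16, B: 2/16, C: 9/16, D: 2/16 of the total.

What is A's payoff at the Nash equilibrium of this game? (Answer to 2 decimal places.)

Each unit j contributes comes back to j as 1.9 × (j's share), so j prefers to contribute only if that share exceeds 1/1.9 = 0.5263; otherwise keeping the unit dominates.
Only C (9/16) clears that bar, contributing 21; the remaining 3 contribute 0. Total contributed: 21.
A keeps 21 and receives 1.9 × 21 × 3/16 = 7.48 from the reservoir fund, for a payoff of 28.48.

28.48 thousand dollars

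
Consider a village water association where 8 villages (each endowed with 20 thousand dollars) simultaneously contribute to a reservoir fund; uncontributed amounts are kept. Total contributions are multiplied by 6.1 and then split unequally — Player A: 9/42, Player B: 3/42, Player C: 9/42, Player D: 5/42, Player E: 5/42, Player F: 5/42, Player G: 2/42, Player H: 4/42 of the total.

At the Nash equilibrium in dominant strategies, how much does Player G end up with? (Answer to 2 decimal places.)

Player j's private return per contributed unit is 6.1 × (j's share). Contributing is weakly dominant for j when that share is at least 1/6.1 = 0.1639, and contributing 0 is dominant otherwise.
Player A and Player C clear that bar, contributing 20 each; the remaining 6 contribute 0. Total contributed: 40.
Player G keeps 20 and receives 6.1 × 40 × 2/42 = 11.62 from the reservoir fund, for a payoff of 31.62.

31.62 thousand dollars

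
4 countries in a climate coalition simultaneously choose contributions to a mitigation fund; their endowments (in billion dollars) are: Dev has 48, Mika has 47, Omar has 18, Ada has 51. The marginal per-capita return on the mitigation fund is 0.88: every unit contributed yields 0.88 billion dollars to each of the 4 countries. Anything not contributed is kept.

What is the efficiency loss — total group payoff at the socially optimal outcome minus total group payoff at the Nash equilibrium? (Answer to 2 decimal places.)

413.28 billion dollars

The private return per contributed unit is 0.88 < 1 for everyone, so the Nash equilibrium is zero contribution and the group total is Σ E_j = 48 + 47 + 18 + 51 = 164.
Each contributed unit returns 3.520 to the group, so the social optimum is full contribution by everyone: group total = 3.520 × 164 = 577.28.
Efficiency loss = (3.520 − 1) × 164 = 413.28.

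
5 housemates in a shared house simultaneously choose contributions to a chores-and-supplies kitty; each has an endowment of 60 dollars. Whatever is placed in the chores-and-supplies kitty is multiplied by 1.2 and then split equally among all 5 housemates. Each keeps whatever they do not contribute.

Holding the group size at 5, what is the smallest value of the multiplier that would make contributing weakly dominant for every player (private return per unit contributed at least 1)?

5

A contributed unit returns (multiplier)/5 to its contributor.
This reaches 1 exactly when the multiplier is 5.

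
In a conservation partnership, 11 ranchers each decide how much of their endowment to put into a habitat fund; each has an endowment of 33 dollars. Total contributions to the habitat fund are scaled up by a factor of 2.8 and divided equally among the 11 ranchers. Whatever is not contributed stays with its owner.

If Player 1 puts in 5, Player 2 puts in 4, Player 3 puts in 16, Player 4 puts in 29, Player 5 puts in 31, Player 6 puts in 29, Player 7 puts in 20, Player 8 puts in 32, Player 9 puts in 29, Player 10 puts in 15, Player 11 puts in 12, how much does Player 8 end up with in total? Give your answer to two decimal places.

57.51 dollars

Total contributed: 5 + 4 + 16 + 29 + 31 + 29 + 20 + 32 + 29 + 15 + 12 = 222.
Each receives 2.8 × 222 / 11 = 56.51 from the habitat fund.
Player 8 keeps 33 − 32 = 1, so Player 8's payoff is 1 + 56.51 = 57.51.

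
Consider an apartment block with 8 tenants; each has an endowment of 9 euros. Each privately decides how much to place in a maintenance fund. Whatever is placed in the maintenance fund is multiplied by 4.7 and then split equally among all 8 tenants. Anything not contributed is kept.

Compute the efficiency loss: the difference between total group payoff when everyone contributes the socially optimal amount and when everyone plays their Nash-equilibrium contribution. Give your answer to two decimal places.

Each contributed unit returns 4.7/8 = 0.5875 to its contributor — below 1 — so contributing 0 is dominant for every player. At the Nash equilibrium everyone keeps their 9, and the group total is 8 × 9 = 72.
Each contributed unit returns 4.700 to the group as a whole (0.5875 to each of 8 players), which exceeds 1, so the social optimum is full contribution: group total = 4.700 × 72 = 338.40.
Efficiency loss = 338.40 − 72 = 266.40.

266.40 euros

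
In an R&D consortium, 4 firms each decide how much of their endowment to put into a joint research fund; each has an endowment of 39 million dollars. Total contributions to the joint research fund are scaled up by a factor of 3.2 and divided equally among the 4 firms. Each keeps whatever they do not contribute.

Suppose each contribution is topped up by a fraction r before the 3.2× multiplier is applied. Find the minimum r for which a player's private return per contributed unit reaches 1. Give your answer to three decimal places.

0.250

With matching at rate r, one contributed unit becomes (1 + r) in the joint research fund and returns 3.2 × (1 + r) / 4 to the contributor.
Setting this equal to 1: 1 + r = 4/3.2 = 1.2500.
So the minimum matching rate is r = 1.2500 − 1 = 0.250.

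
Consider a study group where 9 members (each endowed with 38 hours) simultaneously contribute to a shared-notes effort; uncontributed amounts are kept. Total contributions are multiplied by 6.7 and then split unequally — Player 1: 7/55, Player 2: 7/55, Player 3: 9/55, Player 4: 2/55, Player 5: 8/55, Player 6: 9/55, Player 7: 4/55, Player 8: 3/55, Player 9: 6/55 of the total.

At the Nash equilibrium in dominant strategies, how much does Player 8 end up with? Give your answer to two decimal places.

Each unit j contributes comes back to j as 6.7 × (j's share), so j prefers to contribute only if that share exceeds 1/6.7 = 0.1493; otherwise keeping the unit dominates.
The shares above 0.1493 belong to Player 3 and Player 6, contributing 38 each; the remaining 7 contribute 0. Total contributed: 76.
Player 8 keeps 38 and receives 6.7 × 76 × 3/55 = 27.77 from the shared-notes effort, for a payoff of 65.77.

65.77 hours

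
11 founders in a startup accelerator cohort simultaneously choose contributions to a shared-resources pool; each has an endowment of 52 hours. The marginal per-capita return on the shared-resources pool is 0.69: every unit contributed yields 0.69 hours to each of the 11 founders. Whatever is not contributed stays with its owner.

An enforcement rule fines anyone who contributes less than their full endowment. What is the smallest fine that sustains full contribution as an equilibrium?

Given the others contribute fully, the best deviation is to contribute 0 (any partial contribution still incurs the fine and gives up units whose private return 0.69 is below 1).
Deviating from 52 to 0 saves 52 hours but forfeits the deviator's share of the drop in the shared-resources pool: 0.69 × 52 = 35.88.
So the deviation gain is 52 − 35.88 = 16.12, and the fine must be at least 16.12 hours to wipe it out.

16.12 hours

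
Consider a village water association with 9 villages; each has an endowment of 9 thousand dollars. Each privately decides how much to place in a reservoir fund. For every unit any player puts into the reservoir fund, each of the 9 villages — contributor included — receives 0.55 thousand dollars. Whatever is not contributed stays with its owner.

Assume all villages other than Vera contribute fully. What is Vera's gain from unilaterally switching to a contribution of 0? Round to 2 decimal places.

Switching from a contribution of 9 to 0 lets Vera keep an extra 9 thousand dollars, but lowers the reservoir fund by 9, which costs Vera their own share of that drop: 0.55 × 9 = 4.95.
Net gain = 9 − 4.95 = 4.05. The private return per contributed unit (0.55) is below 1, so free-riding is indeed the best response regardless of what the others do.

4.05 thousand dollars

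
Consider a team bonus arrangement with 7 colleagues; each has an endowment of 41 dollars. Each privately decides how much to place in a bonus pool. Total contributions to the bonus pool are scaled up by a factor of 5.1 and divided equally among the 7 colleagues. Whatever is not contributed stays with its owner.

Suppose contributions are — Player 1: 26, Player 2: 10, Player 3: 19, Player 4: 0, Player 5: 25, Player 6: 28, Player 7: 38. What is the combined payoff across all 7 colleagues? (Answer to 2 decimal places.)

Total contributed: 26 + 10 + 19 + 0 + 25 + 28 + 38 = 146; total kept: 7 × 41 − 146 = 141.
The bonus pool pays out 5.1 × 146 = 744.60 in aggregate.
Group total = 141 + 744.60 = 885.60.

885.60 dollars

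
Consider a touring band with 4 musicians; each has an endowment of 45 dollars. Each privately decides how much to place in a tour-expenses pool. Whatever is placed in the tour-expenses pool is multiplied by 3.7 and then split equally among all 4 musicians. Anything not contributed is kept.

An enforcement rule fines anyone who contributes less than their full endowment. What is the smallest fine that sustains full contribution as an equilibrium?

3.38 dollars

Given the others contribute fully, the best deviation is to contribute 0 (any partial contribution still incurs the fine and gives up units whose private return 0.9250 is below 1).
Deviating from 45 to 0 saves 45 dollars but forfeits the deviator's share of the drop in the tour-expenses pool: 3.7/4 × 45 = 41.62.
So the deviation gain is 45 − 41.62 = 3.38, and the fine must be at least 3.38 dollars to wipe it out.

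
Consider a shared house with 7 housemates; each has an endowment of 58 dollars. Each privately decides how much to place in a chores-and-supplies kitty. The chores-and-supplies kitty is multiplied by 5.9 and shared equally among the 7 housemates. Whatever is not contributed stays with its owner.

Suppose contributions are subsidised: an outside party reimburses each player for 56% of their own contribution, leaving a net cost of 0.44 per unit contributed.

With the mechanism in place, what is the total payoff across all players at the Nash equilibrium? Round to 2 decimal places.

2622.76 dollars

The effective private return per unit is now (5.9/7) / 0.44 = 1.9156 > 1, so every player's dominant strategy flips to full contribution.
So the Nash equilibrium is full contribution by all 7; the group earns 7 × (58 × 0.56 + 5.9 × 58) = 2622.76.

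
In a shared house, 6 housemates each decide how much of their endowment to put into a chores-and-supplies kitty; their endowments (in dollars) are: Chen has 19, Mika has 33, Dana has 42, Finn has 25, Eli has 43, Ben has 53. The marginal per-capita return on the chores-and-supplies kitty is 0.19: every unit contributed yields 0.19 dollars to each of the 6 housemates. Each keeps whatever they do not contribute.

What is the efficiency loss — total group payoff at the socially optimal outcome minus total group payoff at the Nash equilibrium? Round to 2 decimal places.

The private return per contributed unit is 0.19 < 1 for everyone, so the Nash equilibrium is zero contribution and the group total is Σ E_j = 19 + 33 + 42 + 25 + 43 + 53 = 215.
Each contributed unit returns 1.140 to the group, so the social optimum is full contribution by everyone: group total = 1.140 × 215 = 245.10.
Efficiency loss = (1.140 − 1) × 215 = 30.10.

30.10 dollars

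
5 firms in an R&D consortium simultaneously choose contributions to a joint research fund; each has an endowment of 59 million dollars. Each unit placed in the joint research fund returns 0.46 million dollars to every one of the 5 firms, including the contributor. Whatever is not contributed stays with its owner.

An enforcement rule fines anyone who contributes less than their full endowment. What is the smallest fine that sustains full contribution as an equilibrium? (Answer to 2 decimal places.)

Given the others contribute fully, the best deviation is to contribute 0 (any partial contribution still incurs the fine and gives up units whose private return 0.46 is below 1).
Deviating from 59 to 0 saves 59 million dollars but forfeits the deviator's share of the drop in the joint research fund: 0.46 × 59 = 27.14.
So the deviation gain is 59 − 27.14 = 31.86, and the fine must be at least 31.86 million dollars to wipe it out.

31.86 million dollars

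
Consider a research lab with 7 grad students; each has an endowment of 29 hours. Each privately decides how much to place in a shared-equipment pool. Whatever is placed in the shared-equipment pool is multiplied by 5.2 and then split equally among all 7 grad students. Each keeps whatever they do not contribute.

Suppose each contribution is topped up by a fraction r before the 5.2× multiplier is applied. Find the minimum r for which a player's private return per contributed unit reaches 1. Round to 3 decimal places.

With matching at rate r, one contributed unit becomes (1 + r) in the shared-equipment pool and returns 5.2 × (1 + r) / 7 to the contributor.
Setting this equal to 1: 1 + r = 7/5.2 = 1.3462.
So the minimum matching rate is r = 1.3462 − 1 = 0.346.

0.346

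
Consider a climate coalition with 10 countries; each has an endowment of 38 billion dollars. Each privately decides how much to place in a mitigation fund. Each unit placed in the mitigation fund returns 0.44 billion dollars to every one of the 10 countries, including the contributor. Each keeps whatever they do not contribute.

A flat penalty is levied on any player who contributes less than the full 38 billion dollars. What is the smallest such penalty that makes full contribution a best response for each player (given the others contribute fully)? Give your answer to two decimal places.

Given the others contribute fully, the best deviation is to contribute 0 (any partial contribution still incurs the fine and gives up units whose private return 0.44 is below 1).
Deviating from 38 to 0 saves 38 billion dollars but forfeits the deviator's share of the drop in the mitigation fund: 0.44 × 38 = 16.72.
So the deviation gain is 38 − 16.72 = 21.28, and the fine must be at least 21.28 billion dollars to wipe it out.

21.28 billion dollars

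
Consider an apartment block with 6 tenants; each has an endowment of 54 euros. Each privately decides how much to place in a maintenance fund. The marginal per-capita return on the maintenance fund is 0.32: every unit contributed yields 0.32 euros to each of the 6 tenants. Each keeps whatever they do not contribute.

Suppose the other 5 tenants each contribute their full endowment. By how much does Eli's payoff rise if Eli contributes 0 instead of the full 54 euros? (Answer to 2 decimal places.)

Switching from a contribution of 54 to 0 lets Eli keep an extra 54 euros, but lowers the maintenance fund by 54, which costs Eli their own share of that drop: 0.32 × 54 = 17.28.
Net gain = 54 − 17.28 = 36.72. The private return per contributed unit (0.32) is below 1, so free-riding is indeed the best response regardless of what the others do.

36.72 euros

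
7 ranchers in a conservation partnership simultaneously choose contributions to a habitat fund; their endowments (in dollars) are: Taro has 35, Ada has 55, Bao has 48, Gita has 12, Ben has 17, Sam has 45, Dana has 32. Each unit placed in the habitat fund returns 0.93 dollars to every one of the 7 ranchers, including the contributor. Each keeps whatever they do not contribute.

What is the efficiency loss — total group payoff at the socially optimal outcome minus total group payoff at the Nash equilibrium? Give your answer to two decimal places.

1344.44 dollars

The private return per contributed unit is 0.93 < 1 for everyone, so the Nash equilibrium is zero contribution and the group total is Σ E_j = 35 + 55 + 48 + 12 + 17 + 45 + 32 = 244.
Each contributed unit returns 6.510 to the group, so the social optimum is full contribution by everyone: group total = 6.510 × 244 = 1588.44.
Efficiency loss = (6.510 − 1) × 244 = 1344.44.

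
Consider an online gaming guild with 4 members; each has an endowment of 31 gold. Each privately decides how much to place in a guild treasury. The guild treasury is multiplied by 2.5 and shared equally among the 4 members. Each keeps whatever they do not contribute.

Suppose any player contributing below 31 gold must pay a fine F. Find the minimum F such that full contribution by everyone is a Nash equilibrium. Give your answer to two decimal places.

Given the others contribute fully, the best deviation is to contribute 0 (any partial contribution still incurs the fine and gives up units whose private return 0.6250 is below 1).
Deviating from 31 to 0 saves 31 gold but forfeits the deviator's share of the drop in the guild treasury: 2.5/4 × 31 = 19.37.
So the deviation gain is 31 − 19.37 = 11.63, and the fine must be at least 11.63 gold to wipe it out.

11.63 gold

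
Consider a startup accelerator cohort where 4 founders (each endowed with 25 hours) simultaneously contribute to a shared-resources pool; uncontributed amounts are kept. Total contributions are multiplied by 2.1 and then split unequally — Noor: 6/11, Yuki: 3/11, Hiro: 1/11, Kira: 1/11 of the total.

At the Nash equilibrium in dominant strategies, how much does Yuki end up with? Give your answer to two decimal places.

For player j, contributing a unit is worthwhile iff 2.1 × (j's share) ≥ 1, i.e. iff j's share is at least 0.4762.
Noor alone (share 6/11) is above the threshold, contributing 25; the remaining 3 contribute 0. Total contributed: 25.
Yuki keeps 25 and receives 2.1 × 25 × 3/11 = 14.32 from the shared-resources pool, for a payoff of 39.32.

39.32 hours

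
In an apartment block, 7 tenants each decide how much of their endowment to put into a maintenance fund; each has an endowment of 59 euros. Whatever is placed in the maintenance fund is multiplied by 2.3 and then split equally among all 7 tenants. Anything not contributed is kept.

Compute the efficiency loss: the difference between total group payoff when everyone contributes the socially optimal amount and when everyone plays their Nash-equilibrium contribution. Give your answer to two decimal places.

536.90 euros

Each contributed unit returns 2.3/7 = 0.3286 to its contributor — below 1 — so contributing 0 is dominant for every player. At the Nash equilibrium everyone keeps their 59, and the group total is 7 × 59 = 413.
Each contributed unit returns 2.300 to the group as a whole (0.3286 to each of 7 players), which exceeds 1, so the social optimum is full contribution: group total = 2.300 × 413 = 949.90.
Efficiency loss = 949.90 − 413 = 536.90.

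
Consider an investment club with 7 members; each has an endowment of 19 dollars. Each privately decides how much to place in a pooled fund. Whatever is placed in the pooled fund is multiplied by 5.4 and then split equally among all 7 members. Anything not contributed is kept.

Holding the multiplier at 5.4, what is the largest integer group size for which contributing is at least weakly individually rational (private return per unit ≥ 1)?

Private return per unit is 5.4/(group size), which is ≥ 1 whenever the group size is ≤ 5.4.
The largest such integer is 5.

5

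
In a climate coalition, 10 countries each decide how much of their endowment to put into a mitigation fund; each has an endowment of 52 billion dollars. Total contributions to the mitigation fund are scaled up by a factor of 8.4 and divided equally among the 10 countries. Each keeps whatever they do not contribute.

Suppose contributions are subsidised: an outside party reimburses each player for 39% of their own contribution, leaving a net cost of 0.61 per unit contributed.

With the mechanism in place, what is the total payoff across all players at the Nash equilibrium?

4570.80 billion dollars

With the mechanism, a contributed unit returns (8.4/10) / 0.61 = 1.3770 per unit of net cost to the contributor — now above 1 — so contributing fully is weakly dominant for every player.
At the Nash equilibrium everyone contributes 52. Group total payoff = 10 × (52 × 0.39 + 8.4 × 52) = 4570.80.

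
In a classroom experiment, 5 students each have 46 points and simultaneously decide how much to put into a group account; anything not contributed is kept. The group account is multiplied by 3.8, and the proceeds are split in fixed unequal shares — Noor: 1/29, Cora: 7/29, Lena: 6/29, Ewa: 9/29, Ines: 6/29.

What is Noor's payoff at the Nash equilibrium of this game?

Player j's private return per contributed unit is 3.8 × (j's share). Contributing is weakly dominant for j when that share is at least 1/3.8 = 0.2632, and contributing 0 is dominant otherwise.
Ewa alone (share 9/29) is above the threshold, contributing 46; the remaining 4 contribute 0. Total contributed: 46.
Noor keeps 46 and receives 3.8 × 46 × 1/29 = 6.03 from the group account, for a payoff of 52.03.

52.03 points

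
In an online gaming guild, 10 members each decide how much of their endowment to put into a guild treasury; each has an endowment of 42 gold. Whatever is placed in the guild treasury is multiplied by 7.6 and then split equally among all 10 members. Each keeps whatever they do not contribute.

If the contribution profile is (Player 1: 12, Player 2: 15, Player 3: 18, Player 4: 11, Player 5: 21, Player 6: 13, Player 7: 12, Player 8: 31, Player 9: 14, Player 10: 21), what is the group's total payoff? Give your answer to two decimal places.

1528.80 gold

Total contributed: 12 + 15 + 18 + 11 + 21 + 13 + 12 + 31 + 14 + 21 = 168; total kept: 10 × 42 − 168 = 252.
The guild treasury pays out 7.6 × 168 = 1276.80 in aggregate.
Group total = 252 + 1276.80 = 1528.80.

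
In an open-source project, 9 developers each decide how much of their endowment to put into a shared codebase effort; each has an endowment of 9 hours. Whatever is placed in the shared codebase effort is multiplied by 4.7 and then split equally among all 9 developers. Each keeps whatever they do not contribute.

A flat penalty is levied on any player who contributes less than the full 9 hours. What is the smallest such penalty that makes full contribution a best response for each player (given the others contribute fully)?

4.30 hours

Given the others contribute fully, the best deviation is to contribute 0 (any partial contribution still incurs the fine and gives up units whose private return 0.5222 is below 1).
Deviating from 9 to 0 saves 9 hours but forfeits the deviator's share of the drop in the shared codebase effort: 4.7/9 × 9 = 4.70.
So the deviation gain is 9 − 4.70 = 4.30, and the fine must be at least 4.30 hours to wipe it out.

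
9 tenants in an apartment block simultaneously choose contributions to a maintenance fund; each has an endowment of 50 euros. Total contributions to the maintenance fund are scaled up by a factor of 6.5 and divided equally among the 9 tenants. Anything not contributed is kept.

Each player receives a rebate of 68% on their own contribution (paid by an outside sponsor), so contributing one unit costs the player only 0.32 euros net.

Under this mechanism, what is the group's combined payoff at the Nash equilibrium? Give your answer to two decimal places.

3231.00 euros

Under the mechanism each unit contributed yields (6.5/9) / 0.32 = 2.2569 back to its contributor per unit of net cost, which exceeds 1, making full contribution the dominant choice for everyone.
So the Nash equilibrium is full contribution by all 9; the group earns 9 × (50 × 0.68 + 6.5 × 50) = 3231.00.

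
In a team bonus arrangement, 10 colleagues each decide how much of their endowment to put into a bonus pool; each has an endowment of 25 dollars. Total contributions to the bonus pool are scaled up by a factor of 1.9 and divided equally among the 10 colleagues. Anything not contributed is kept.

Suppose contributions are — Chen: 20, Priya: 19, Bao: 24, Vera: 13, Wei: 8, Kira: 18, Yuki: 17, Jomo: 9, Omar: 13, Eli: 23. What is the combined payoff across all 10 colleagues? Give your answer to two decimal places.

397.60 dollars

Total contributed: 20 + 19 + 24 + 13 + 8 + 18 + 17 + 9 + 13 + 23 = 164; total kept: 10 × 25 − 164 = 86.
The bonus pool pays out 1.9 × 164 = 311.60 in aggregate.
Group total = 86 + 311.60 = 397.60.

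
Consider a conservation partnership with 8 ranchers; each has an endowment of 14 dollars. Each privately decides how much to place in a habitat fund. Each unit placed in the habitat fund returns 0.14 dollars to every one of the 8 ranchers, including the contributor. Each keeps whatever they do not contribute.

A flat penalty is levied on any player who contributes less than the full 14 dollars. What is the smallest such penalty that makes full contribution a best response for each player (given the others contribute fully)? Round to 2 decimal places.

12.04 dollars

Given the others contribute fully, the best deviation is to contribute 0 (any partial contribution still incurs the fine and gives up units whose private return 0.14 is below 1).
Deviating from 14 to 0 saves 14 dollars but forfeits the deviator's share of the drop in the habitat fund: 0.14 × 14 = 1.96.
So the deviation gain is 14 − 1.96 = 12.04, and the fine must be at least 12.04 dollars to wipe it out.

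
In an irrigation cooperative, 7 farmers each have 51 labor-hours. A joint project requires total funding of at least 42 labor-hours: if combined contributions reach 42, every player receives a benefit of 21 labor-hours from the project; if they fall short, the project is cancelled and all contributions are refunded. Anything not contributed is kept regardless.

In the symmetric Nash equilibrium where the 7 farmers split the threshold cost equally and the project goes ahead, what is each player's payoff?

Equal share of the threshold: 42/7 = 6.
At this profile no one gains by cutting their contribution: any cut drops the total below 42, the project is cancelled, contributions are refunded, and the deviator ends with 51, which is less than 51 − 6 + 21 = 66. Contributing more than 6 just wastes the excess. So contributing exactly 6 is a best response.
Each player's payoff: 51 − 6 + 21 = 66.

66 labor-hours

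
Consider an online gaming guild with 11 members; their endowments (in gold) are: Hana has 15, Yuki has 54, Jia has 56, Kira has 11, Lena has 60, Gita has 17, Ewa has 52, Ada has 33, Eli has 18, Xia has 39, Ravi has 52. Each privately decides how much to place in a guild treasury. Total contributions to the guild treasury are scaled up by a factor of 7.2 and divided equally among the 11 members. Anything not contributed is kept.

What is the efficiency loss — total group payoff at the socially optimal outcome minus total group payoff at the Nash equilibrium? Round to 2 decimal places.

2523.40 gold

The private return per contributed unit is 7.2/11 = 0.6545 < 1 for every player regardless of endowment, so the Nash equilibrium is zero contribution and the group total is Σ E_j = 15 + 54 + 56 + 11 + 60 + 17 + 52 + 33 + 18 + 39 + 52 = 407.
Each contributed unit returns 7.200 to the group, so the social optimum is full contribution by everyone: group total = 7.200 × 407 = 2930.40.
Efficiency loss = (7.200 − 1) × 407 = 2523.40.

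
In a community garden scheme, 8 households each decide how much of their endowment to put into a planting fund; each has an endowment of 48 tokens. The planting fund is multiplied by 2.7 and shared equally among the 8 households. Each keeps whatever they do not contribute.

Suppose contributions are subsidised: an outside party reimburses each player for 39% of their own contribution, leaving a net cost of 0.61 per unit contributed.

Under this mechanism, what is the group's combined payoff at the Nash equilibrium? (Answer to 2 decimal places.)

With the mechanism, a contributed unit returns (2.7/8) / 0.61 = 0.5533 per unit of net cost — still below 1 — so contributing 0 remains dominant for every player.
At the Nash equilibrium no one contributes; group total payoff = 8 × 48 = 384.

384.00 tokens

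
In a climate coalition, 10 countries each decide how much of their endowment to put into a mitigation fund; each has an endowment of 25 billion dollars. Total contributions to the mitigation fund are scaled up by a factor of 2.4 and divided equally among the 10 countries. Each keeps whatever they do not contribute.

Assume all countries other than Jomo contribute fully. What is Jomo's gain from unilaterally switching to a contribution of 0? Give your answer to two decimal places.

19.00 billion dollars

Switching from a contribution of 25 to 0 lets Jomo keep an extra 25 billion dollars, but lowers the mitigation fund by 25, which costs Jomo their own share of that drop: 2.4/10 × 25 = 6.00.
Net gain = 25 − 6.00 = 19.00. The private return per contributed unit (0.2400) is below 1, so free-riding is indeed the best response regardless of what the others do.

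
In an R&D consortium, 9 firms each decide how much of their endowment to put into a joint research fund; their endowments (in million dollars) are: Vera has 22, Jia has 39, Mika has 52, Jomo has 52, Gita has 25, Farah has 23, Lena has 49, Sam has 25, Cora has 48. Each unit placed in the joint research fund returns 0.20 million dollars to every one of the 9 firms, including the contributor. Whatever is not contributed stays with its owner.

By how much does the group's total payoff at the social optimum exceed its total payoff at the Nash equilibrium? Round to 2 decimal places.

The private return per contributed unit is 0.20 < 1 for everyone, so the Nash equilibrium is zero contribution and the group total is Σ E_j = 22 + 39 + 52 + 52 + 25 + 23 + 49 + 25 + 48 = 335.
Each contributed unit returns 1.800 to the group, so the social optimum is full contribution by everyone: group total = 1.800 × 335 = 603.00.
Efficiency loss = (1.800 − 1) × 335 = 268.00.

268.00 million dollars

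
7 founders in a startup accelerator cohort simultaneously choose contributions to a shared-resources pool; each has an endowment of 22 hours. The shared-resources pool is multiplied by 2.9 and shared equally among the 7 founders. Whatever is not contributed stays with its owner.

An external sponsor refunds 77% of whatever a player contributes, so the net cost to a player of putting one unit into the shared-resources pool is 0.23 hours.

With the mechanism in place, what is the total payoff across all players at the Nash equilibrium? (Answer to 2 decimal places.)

565.18 hours

The effective private return per unit is now (2.9/7) / 0.23 = 1.8012 > 1, so every player's dominant strategy flips to full contribution.
So the Nash equilibrium is full contribution by all 7; the group earns 7 × (22 × 0.77 + 2.9 × 22) = 565.18.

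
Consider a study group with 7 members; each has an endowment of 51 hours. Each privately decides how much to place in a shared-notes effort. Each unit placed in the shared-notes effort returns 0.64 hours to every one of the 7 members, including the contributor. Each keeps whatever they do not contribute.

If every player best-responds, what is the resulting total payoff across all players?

The private return per contributed unit is 0.64 < 1, so contributing 0 is dominant for every player. At the Nash equilibrium everyone keeps their 51, and the group total is 7 × 51 = 357.

357.00 hours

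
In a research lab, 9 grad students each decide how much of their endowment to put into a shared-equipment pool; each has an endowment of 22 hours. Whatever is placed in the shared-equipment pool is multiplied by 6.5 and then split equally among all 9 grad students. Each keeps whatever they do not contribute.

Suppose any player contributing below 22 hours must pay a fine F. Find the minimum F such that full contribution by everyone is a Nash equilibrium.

Given the others contribute fully, the best deviation is to contribute 0 (any partial contribution still incurs the fine and gives up units whose private return 0.7222 is below 1).
Deviating from 22 to 0 saves 22 hours but forfeits the deviator's share of the drop in the shared-equipment pool: 6.5/9 × 22 = 15.89.
So the deviation gain is 22 − 15.89 = 6.11, and the fine must be at least 6.11 hours to wipe it out.

6.11 hours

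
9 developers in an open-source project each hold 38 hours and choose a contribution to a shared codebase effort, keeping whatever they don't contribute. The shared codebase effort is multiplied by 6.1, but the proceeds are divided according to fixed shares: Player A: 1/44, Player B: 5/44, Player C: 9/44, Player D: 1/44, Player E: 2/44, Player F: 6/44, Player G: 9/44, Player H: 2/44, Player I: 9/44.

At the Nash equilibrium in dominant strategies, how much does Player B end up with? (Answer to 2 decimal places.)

For player j, contributing a unit is worthwhile iff 6.1 × (j's share) ≥ 1, i.e. iff j's share is at least 0.1639.
Player C, Player G and Player I clear that bar, contributing 38 each; the remaining 6 contribute 0. Total contributed: 114.
Player B keeps 38 and receives 6.1 × 114 × 5/44 = 79.02 from the shared codebase effort, for a payoff of 117.02.

117.02 hours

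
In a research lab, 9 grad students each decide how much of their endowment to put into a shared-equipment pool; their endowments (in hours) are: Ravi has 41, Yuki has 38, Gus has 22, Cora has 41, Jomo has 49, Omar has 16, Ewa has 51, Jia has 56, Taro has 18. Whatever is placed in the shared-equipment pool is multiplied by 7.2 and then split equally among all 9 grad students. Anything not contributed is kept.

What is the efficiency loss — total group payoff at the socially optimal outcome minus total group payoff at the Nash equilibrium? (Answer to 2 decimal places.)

The private return per contributed unit is 7.2/9 = 0.8000 < 1 for every player regardless of endowment, so the Nash equilibrium is zero contribution and the group total is Σ E_j = 41 + 38 + 22 + 41 + 49 + 16 + 51 + 56 + 18 = 332.
Each contributed unit returns 7.200 to the group, so the social optimum is full contribution by everyone: group total = 7.200 × 332 = 2390.40.
Efficiency loss = (7.200 − 1) × 332 = 2058.40.

2058.40 hours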